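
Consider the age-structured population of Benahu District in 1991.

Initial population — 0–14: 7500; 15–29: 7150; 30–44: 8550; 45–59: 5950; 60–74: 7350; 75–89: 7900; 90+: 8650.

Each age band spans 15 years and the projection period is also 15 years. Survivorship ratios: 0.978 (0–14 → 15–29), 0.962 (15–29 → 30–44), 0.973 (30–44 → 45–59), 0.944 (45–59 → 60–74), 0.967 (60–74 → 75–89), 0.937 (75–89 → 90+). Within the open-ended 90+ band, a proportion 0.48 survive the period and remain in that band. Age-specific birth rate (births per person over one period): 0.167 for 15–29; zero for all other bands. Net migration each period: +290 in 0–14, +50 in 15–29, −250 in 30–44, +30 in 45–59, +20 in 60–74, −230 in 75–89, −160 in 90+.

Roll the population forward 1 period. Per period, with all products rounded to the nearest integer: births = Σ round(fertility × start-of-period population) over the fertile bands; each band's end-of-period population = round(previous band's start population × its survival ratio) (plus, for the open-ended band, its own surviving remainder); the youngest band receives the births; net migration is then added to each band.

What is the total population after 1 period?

47754

— Period 1 —
Births: 7150 × 0.167 = 1194
15–29: 7500 × 0.978 = 7335
30–44: 7150 × 0.962 = 6878
45–59: 8550 × 0.973 = 8319
60–74: 5950 × 0.944 = 5617
75–89: 7350 × 0.967 = 7107
90+: 7900 × 0.937 + 8650 × 0.48 = 7402 + 4152 = 11554
Net migration: 0–14 + 290 → 1484; 15–29 + 50 → 7385; 30–44 − 250 → 6628; 45–59 + 30 → 8349; 60–74 + 20 → 5637; 75–89 − 230 → 6877; 90+ − 160 → 11394
Giving 1484 / 7385 / 6628 / 8349 / 5637 / 6877 / 11394.
Total after period 1: 1484 + 7385 + 6628 + 8349 + 5637 + 6877 + 11394 = 47754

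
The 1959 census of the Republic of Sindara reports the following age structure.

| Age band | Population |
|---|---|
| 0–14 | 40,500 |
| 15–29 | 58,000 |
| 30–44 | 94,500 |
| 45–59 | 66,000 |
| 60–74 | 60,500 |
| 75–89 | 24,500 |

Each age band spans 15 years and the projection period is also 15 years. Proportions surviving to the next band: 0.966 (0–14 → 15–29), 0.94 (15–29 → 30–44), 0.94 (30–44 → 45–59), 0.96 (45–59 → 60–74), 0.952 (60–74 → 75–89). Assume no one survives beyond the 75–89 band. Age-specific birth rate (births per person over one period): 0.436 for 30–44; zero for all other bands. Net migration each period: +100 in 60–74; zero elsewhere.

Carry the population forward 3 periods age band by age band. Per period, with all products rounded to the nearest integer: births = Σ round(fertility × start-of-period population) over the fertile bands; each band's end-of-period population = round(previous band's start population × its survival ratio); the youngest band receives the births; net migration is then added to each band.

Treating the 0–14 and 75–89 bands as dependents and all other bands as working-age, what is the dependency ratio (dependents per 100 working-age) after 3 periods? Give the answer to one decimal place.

67.5

Numbering the bands 1..6 from youngest to oldest:
After projecting period 1:
Births: 94500 × 0.436 = 41202
Band 2: 40500 × 0.966 = 39123
Band 3: 58000 × 0.94 = 54520
Band 4: 94500 × 0.94 = 88830
Band 5: 66000 × 0.96 = 63360
Band 6: 60500 × 0.952 = 57596
Net migration: Band 5 + 100 → 63460
Population now: 0–14=41202, 15–29=39123, 30–44=54520, 45–59=88830, 60–74=63460, 75–89=57596
After projecting period 2:
Births: 54520 × 0.436 = 23771
Band 2: 41202 × 0.966 = 39801
Band 3: 39123 × 0.94 = 36776
Band 4: 54520 × 0.94 = 51249
Band 5: 88830 × 0.96 = 85277
Band 6: 63460 × 0.952 = 60414
Net migration: Band 5 + 100 → 85377
Population now: 0–14=23771, 15–29=39801, 30–44=36776, 45–59=51249, 60–74=85377, 75–89=60414
After projecting period 3:
Births: 36776 × 0.436 = 16034
Band 2: 23771 × 0.966 = 22963
Band 3: 39801 × 0.94 = 37413
Band 4: 36776 × 0.94 = 34569
Band 5: 51249 × 0.96 = 49199
Band 6: 85377 × 0.952 = 81279
Net migration: Band 5 + 100 → 49299
Population now: 0–14=16034, 15–29=22963, 30–44=37413, 45–59=34569, 60–74=49299, 75–89=81279
Dependents (band 0–14 + band 75–89) = 16034 + 81279 = 97313; working-age = 144244; ratio = 97313/144244 × 100 = 67.5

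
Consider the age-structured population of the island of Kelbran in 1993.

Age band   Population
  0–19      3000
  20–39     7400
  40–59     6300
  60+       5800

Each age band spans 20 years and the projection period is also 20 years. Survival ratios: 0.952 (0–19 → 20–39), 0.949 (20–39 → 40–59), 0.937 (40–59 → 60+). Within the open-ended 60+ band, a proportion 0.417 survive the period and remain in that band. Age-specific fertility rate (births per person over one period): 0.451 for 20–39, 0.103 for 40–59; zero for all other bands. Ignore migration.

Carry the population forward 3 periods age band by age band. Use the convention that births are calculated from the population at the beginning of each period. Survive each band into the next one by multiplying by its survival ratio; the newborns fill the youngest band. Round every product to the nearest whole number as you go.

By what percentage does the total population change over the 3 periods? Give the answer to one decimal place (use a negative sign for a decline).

-36.7

— Period 1 —
Births: 7400 × 0.451 = 3337  |  6300 × 0.103 = 649 — total 3986
20–39: 3000 × 0.952 = 2856
40–59: 7400 × 0.949 = 7023
60+: 6300 × 0.937 + 5800 × 0.417 = 5903 + 2419 = 8322
Giving 3986 / 2856 / 7023 / 8322.
— Period 2 —
Births: 2856 × 0.451 = 1288  |  7023 × 0.103 = 723 — total 2011
20–39: 3986 × 0.952 = 3795
40–59: 2856 × 0.949 = 2710
60+: 7023 × 0.937 + 8322 × 0.417 = 6581 + 3470 = 10051
Giving 2011 / 3795 / 2710 / 10051.
— Period 3 —
Births: 3795 × 0.451 = 1712  |  2710 × 0.103 = 279 — total 1991
20–39: 2011 × 0.952 = 1914
40–59: 3795 × 0.949 = 3601
60+: 2710 × 0.937 + 10051 × 0.417 = 2539 + 4191 = 6730
Giving 1991 / 1914 / 3601 / 6730.
Total: 22500 → 14236; change = -8264; percentage change = -36.7%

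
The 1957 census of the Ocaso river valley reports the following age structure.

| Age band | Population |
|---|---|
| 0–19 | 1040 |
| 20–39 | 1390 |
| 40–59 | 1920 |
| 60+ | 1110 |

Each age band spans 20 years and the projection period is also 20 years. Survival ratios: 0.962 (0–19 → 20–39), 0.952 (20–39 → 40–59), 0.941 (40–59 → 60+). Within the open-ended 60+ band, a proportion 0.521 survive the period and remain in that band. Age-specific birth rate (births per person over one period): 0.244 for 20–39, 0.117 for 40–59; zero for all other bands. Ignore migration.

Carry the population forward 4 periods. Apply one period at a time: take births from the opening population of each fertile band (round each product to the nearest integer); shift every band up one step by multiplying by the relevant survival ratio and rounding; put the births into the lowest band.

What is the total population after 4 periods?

[period 1]
Births: 1390 * 0.244 = 339, 1920 * 0.117 = 225 → total 564
20–39: 1040 * 0.962 = 1000
40–59: 1390 * 0.952 = 1323
60+: 1920 * 0.941 + 1110 * 0.521 = 1807 + 578 = 2385
End of period: [564, 1000, 1323, 2385]
[period 2]
Births: 1000 * 0.244 = 244, 1323 * 0.117 = 155 → total 399
20–39: 564 * 0.962 = 543
40–59: 1000 * 0.952 = 952
60+: 1323 * 0.941 + 2385 * 0.521 = 1245 + 1243 = 2488
End of period: [399, 543, 952, 2488]
[period 3]
Births: 543 * 0.244 = 132, 952 * 0.117 = 111 → total 243
20–39: 399 * 0.962 = 384
40–59: 543 * 0.952 = 517
60+: 952 * 0.941 + 2488 * 0.521 = 896 + 1296 = 2192
End of period: [243, 384, 517, 2192]
[period 4]
Births: 384 * 0.244 = 94, 517 * 0.117 = 60 → total 154
20–39: 243 * 0.962 = 234
40–59: 384 * 0.952 = 366
60+: 517 * 0.941 + 2192 * 0.521 = 486 + 1142 = 1628
End of period: [154, 234, 366, 1628]
Total after period 4: 154 + 234 + 366 + 1628 = 2382

2382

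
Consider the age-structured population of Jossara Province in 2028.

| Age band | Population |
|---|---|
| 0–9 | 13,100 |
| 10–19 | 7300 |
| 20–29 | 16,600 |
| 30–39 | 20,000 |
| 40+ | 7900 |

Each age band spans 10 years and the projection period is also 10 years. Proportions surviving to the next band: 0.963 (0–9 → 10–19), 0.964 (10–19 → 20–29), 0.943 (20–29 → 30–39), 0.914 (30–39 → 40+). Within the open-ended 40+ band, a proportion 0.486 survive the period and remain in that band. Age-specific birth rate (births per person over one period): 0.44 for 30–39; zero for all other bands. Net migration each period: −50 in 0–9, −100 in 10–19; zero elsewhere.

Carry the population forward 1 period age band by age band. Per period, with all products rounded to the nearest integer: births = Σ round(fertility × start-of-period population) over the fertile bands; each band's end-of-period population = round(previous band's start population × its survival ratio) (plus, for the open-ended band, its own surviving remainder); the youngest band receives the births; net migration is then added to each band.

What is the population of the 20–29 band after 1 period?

Period 1:
Births: 20000 × 0.44 = 8800
10–19: 13100 × 0.963 = 12615
20–29: 7300 × 0.964 = 7037
30–39: 16600 × 0.943 = 15654
40+: 20000 × 0.914 + 7900 × 0.486 = 18280 + 3839 = 22119
Net migration: 0–9 − 50 → 8750; 10–19 − 100 → 12515
→ [8750, 12515, 7037, 15654, 22119]

7037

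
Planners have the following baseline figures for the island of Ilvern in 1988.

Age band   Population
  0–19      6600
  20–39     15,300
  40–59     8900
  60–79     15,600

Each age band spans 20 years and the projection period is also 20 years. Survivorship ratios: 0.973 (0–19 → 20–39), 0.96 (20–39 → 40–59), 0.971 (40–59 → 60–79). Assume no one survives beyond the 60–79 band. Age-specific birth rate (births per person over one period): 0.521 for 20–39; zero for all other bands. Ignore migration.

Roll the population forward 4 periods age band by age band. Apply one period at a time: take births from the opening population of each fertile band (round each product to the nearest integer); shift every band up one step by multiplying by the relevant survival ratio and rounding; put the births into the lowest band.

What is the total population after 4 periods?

After projecting period 1:
Births: 15300 * 0.521 = 7971
20–39: 6600 * 0.973 = 6422
40–59: 15300 * 0.96 = 14688
60–79: 8900 * 0.971 = 8642
End of period: [7971, 6422, 14688, 8642]
After projecting period 2:
Births: 6422 * 0.521 = 3346
20–39: 7971 * 0.973 = 7756
40–59: 6422 * 0.96 = 6165
60–79: 14688 * 0.971 = 14262
End of period: [3346, 7756, 6165, 14262]
After projecting period 3:
Births: 7756 * 0.521 = 4041
20–39: 3346 * 0.973 = 3256
40–59: 7756 * 0.96 = 7446
60–79: 6165 * 0.971 = 5986
End of period: [4041, 3256, 7446, 5986]
After projecting period 4:
Births: 3256 * 0.521 = 1696
20–39: 4041 * 0.973 = 3932
40–59: 3256 * 0.96 = 3126
60–79: 7446 * 0.971 = 7230
End of period: [1696, 3932, 3126, 7230]
Total after period 4: 1696 + 3932 + 3126 + 7230 = 15984

15984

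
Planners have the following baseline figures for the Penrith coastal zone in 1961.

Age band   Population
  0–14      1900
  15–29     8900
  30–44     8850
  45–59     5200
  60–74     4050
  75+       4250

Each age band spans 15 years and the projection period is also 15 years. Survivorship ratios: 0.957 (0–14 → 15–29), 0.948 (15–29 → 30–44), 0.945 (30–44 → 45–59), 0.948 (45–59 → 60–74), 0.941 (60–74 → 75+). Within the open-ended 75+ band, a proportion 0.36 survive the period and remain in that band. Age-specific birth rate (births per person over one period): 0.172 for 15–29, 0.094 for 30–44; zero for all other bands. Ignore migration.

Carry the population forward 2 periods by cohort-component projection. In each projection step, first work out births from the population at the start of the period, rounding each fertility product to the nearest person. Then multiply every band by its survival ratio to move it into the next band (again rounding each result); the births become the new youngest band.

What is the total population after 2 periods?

27553

[period 1]
Births: 8900 × 0.172 = 1531  |  8850 × 0.094 = 832 → total 2363
15–29: 1900 × 0.957 = 1818
30–44: 8900 × 0.948 = 8437
45–59: 8850 × 0.945 = 8363
60–74: 5200 × 0.948 = 4930
75+: 4050 × 0.941 + 4250 × 0.36 = 3811 + 1530 = 5341
End of period: [2363, 1818, 8437, 8363, 4930, 5341]
[period 2]
Births: 1818 × 0.172 = 313  |  8437 × 0.094 = 793 → total 1106
15–29: 2363 × 0.957 = 2261
30–44: 1818 × 0.948 = 1723
45–59: 8437 × 0.945 = 7973
60–74: 8363 × 0.948 = 7928
75+: 4930 × 0.941 + 5341 × 0.36 = 4639 + 1923 = 6562
End of period: [1106, 2261, 1723, 7973, 7928, 6562]
Total after period 2: 1106 + 2261 + 1723 + 7973 + 7928 + 6562 = 27553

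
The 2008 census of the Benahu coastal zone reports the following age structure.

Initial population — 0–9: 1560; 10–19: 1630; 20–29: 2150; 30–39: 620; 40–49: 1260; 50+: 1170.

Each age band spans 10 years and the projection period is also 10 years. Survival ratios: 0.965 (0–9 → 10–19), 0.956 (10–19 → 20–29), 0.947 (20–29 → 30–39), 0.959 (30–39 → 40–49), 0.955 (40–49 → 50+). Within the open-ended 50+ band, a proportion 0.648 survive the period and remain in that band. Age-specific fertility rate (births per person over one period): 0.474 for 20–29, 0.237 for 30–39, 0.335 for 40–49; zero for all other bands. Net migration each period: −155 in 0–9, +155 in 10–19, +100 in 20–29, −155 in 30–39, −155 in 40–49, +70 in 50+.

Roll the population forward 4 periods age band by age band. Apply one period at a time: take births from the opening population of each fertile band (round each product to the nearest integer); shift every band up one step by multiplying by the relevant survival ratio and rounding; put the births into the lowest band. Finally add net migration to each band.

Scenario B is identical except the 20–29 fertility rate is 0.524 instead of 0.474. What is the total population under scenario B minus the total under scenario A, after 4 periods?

[period 1]
Births: 2150 × 0.474 = 1019, 620 × 0.237 = 147, 1260 × 0.335 = 422 → 1588
10–19: 1560 × 0.965 = 1505
20–29: 1630 × 0.956 = 1558
30–39: 2150 × 0.947 = 2036
40–49: 620 × 0.959 = 595
50+: 1260 × 0.955 + 1170 × 0.648 = 1203 + 758 = 1961
Net migration: 0–9 − 155 → 1433; 10–19 + 155 → 1660; 20–29 + 100 → 1658; 30–39 − 155 → 1881; 40–49 − 155 → 440; 50+ + 70 → 2031
End of period: [1433, 1660, 1658, 1881, 440, 2031]
[period 2]
Births: 1658 × 0.474 = 786, 1881 × 0.237 = 446, 440 × 0.335 = 147 → 1379
10–19: 1433 × 0.965 = 1383
20–29: 1660 × 0.956 = 1587
30–39: 1658 × 0.947 = 1570
40–49: 1881 × 0.959 = 1804
50+: 440 × 0.955 + 2031 × 0.648 = 420 + 1316 = 1736
Net migration: 0–9 − 155 → 1224; 10–19 + 155 → 1538; 20–29 + 100 → 1687; 30–39 − 155 → 1415; 40–49 − 155 → 1649; 50+ + 70 → 1806
End of period: [1224, 1538, 1687, 1415, 1649, 1806]
[period 3]
Births: 1687 × 0.474 = 800, 1415 × 0.237 = 335, 1649 × 0.335 = 552 → 1687
10–19: 1224 × 0.965 = 1181
20–29: 1538 × 0.956 = 1470
30–39: 1687 × 0.947 = 1598
40–49: 1415 × 0.959 = 1357
50+: 1649 × 0.955 + 1806 × 0.648 = 1575 + 1170 = 2745
Net migration: 0–9 − 155 → 1532; 10–19 + 155 → 1336; 20–29 + 100 → 1570; 30–39 − 155 → 1443; 40–49 − 155 → 1202; 50+ + 70 → 2815
End of period: [1532, 1336, 1570, 1443, 1202, 2815]
[period 4]
Births: 1570 × 0.474 = 744, 1443 × 0.237 = 342, 1202 × 0.335 = 403 → 1489
10–19: 1532 × 0.965 = 1478
20–29: 1336 × 0.956 = 1277
30–39: 1570 × 0.947 = 1487
40–49: 1443 × 0.959 = 1384
50+: 1202 × 0.955 + 2815 × 0.648 = 1148 + 1824 = 2972
Net migration: 0–9 − 155 → 1334; 10–19 + 155 → 1633; 20–29 + 100 → 1377; 30–39 − 155 → 1332; 40–49 − 155 → 1229; 50+ + 70 → 3042
End of period: [1334, 1633, 1377, 1332, 1229, 3042]
Scenario A total after 4 periods: 9947
Scenario B projection —
[period 1]
Births: 2150 × 0.524 = 1127, 620 × 0.237 = 147, 1260 × 0.335 = 422 → 1696
10–19: 1560 × 0.965 = 1505
20–29: 1630 × 0.956 = 1558
30–39: 2150 × 0.947 = 2036
40–49: 620 × 0.959 = 595
50+: 1260 × 0.955 + 1170 × 0.648 = 1203 + 758 = 1961
Net migration: 0–9 − 155 → 1541; 10–19 + 155 → 1660; 20–29 + 100 → 1658; 30–39 − 155 → 1881; 40–49 − 155 → 440; 50+ + 70 → 2031
End of period: [1541, 1660, 1658, 1881, 440, 2031]
[period 2]
Births: 1658 × 0.524 = 869, 1881 × 0.237 = 446, 440 × 0.335 = 147 → 1462
10–19: 1541 × 0.965 = 1487
20–29: 1660 × 0.956 = 1587
30–39: 1658 × 0.947 = 1570
40–49: 1881 × 0.959 = 1804
50+: 440 × 0.955 + 2031 × 0.648 = 420 + 1316 = 1736
Net migration: 0–9 − 155 → 1307; 10–19 + 155 → 1642; 20–29 + 100 → 1687; 30–39 − 155 → 1415; 40–49 − 155 → 1649; 50+ + 70 → 1806
End of period: [1307, 1642, 1687, 1415, 1649, 1806]
[period 3]
Births: 1687 × 0.524 = 884, 1415 × 0.237 = 335, 1649 × 0.335 = 552 → 1771
10–19: 1307 × 0.965 = 1261
20–29: 1642 × 0.956 = 1570
30–39: 1687 × 0.947 = 1598
40–49: 1415 × 0.959 = 1357
50+: 1649 × 0.955 + 1806 × 0.648 = 1575 + 1170 = 2745
Net migration: 0–9 − 155 → 1616; 10–19 + 155 → 1416; 20–29 + 100 → 1670; 30–39 − 155 → 1443; 40–49 − 155 → 1202; 50+ + 70 → 2815
End of period: [1616, 1416, 1670, 1443, 1202, 2815]
[period 4]
Births: 1670 × 0.524 = 875, 1443 × 0.237 = 342, 1202 × 0.335 = 403 → 1620
10–19: 1616 × 0.965 = 1559
20–29: 1416 × 0.956 = 1354
30–39: 1670 × 0.947 = 1581
40–49: 1443 × 0.959 = 1384
50+: 1202 × 0.955 + 2815 × 0.648 = 1148 + 1824 = 2972
Net migration: 0–9 − 155 → 1465; 10–19 + 155 → 1714; 20–29 + 100 → 1454; 30–39 − 155 → 1426; 40–49 − 155 → 1229; 50+ + 70 → 3042
End of period: [1465, 1714, 1454, 1426, 1229, 3042]
Scenario B total after 4 periods: 10330
Difference B − A = 10330 − 9947 = 383

383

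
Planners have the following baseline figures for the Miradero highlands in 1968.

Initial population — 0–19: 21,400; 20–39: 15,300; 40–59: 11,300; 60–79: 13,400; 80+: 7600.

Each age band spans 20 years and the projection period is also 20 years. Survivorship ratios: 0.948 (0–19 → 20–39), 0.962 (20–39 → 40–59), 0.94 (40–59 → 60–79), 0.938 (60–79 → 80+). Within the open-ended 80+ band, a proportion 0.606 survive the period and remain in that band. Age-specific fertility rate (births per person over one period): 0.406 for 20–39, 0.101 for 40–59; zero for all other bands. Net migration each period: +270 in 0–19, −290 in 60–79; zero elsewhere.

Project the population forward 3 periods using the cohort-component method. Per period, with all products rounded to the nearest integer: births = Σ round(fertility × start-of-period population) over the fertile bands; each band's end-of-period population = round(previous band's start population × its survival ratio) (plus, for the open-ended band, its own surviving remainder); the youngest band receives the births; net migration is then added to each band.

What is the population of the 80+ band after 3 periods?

After projecting period 1:
Births: 15300 * 0.406 = 6212  |  11300 * 0.101 = 1141 → 7353
20–39: 21400 * 0.948 = 20287
40–59: 15300 * 0.962 = 14719
60–79: 11300 * 0.94 = 10622
80+: 13400 * 0.938 + 7600 * 0.606 = 12569 + 4606 = 17175
Net migration: 0–19 + 270 → 7623; 60–79 − 290 → 10332
Giving 7623 / 20287 / 14719 / 10332 / 17175.
After projecting period 2:
Births: 20287 * 0.406 = 8237  |  14719 * 0.101 = 1487 → 9724
20–39: 7623 * 0.948 = 7227
40–59: 20287 * 0.962 = 19516
60–79: 14719 * 0.94 = 13836
80+: 10332 * 0.938 + 17175 * 0.606 = 9691 + 10408 = 20099
Net migration: 0–19 + 270 → 9994; 60–79 − 290 → 13546
Giving 9994 / 7227 / 19516 / 13546 / 20099.
After projecting period 3:
Births: 7227 * 0.406 = 2934  |  19516 * 0.101 = 1971 → 4905
20–39: 9994 * 0.948 = 9474
40–59: 7227 * 0.962 = 6952
60–79: 19516 * 0.94 = 18345
80+: 13546 * 0.938 + 20099 * 0.606 = 12706 + 12180 = 24886
Net migration: 0–19 + 270 → 5175; 60–79 − 290 → 18055
Giving 5175 / 9474 / 6952 / 18055 / 24886.

24886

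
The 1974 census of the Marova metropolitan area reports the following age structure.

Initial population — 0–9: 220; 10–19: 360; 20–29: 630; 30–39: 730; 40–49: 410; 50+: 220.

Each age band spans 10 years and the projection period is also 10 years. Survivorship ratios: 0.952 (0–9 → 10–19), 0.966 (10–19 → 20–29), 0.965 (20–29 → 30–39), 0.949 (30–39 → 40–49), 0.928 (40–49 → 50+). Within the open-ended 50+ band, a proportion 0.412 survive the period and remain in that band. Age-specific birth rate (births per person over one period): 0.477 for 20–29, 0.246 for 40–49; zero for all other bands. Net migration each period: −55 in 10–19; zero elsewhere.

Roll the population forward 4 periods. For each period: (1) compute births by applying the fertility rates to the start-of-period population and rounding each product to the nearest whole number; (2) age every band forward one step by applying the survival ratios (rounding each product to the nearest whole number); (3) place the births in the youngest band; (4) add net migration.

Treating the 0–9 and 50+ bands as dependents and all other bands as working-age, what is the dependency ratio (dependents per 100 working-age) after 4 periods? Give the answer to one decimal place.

104.8

Call the bands 1 to 6, youngest first.
Period 1.
Births: 630 × 0.477 = 301 ; 410 × 0.246 = 101 → total 402
Band 2: 220 × 0.952 = 209
Band 3: 360 × 0.966 = 348
Band 4: 630 × 0.965 = 608
Band 5: 730 × 0.949 = 693
Band 6: 410 × 0.928 + 220 × 0.412 = 380 + 91 = 471
Net migration: Band 2 − 55 → 154
End of period: [402, 154, 348, 608, 693, 471]
Period 2.
Births: 348 × 0.477 = 166 ; 693 × 0.246 = 170 → total 336
Band 2: 402 × 0.952 = 383
Band 3: 154 × 0.966 = 149
Band 4: 348 × 0.965 = 336
Band 5: 608 × 0.949 = 577
Band 6: 693 × 0.928 + 471 × 0.412 = 643 + 194 = 837
Net migration: Band 2 − 55 → 328
End of period: [336, 328, 149, 336, 577, 837]
Period 3.
Births: 149 × 0.477 = 71 ; 577 × 0.246 = 142 → total 213
Band 2: 336 × 0.952 = 320
Band 3: 328 × 0.966 = 317
Band 4: 149 × 0.965 = 144
Band 5: 336 × 0.949 = 319
Band 6: 577 × 0.928 + 837 × 0.412 = 535 + 345 = 880
Net migration: Band 2 − 55 → 265
End of period: [213, 265, 317, 144, 319, 880]
Period 4.
Births: 317 × 0.477 = 151 ; 319 × 0.246 = 78 → total 229
Band 2: 213 × 0.952 = 203
Band 3: 265 × 0.966 = 256
Band 4: 317 × 0.965 = 306
Band 5: 144 × 0.949 = 137
Band 6: 319 × 0.928 + 880 × 0.412 = 296 + 363 = 659
Net migration: Band 2 − 55 → 148
End of period: [229, 148, 256, 306, 137, 659]
Dependents (band 0–9 + band 50+) = 229 + 659 = 888; working-age = 847; ratio = 888/847 × 100 = 104.8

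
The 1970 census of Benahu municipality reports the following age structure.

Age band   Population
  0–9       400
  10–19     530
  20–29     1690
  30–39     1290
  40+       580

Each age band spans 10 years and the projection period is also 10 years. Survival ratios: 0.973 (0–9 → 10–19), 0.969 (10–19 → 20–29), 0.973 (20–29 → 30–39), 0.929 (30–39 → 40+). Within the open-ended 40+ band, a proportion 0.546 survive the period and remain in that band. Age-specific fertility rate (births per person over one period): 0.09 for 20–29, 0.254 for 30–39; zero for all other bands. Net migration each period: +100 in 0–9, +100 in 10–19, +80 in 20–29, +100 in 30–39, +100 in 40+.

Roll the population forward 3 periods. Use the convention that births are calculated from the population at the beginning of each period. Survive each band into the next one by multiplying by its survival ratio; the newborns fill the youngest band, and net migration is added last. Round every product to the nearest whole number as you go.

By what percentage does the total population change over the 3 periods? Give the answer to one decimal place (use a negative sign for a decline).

0.6

Numbering the groups 1..5 from youngest to oldest:
Period 1.
Births: 1690 * 0.09 = 152, 1290 * 0.254 = 328 → total 480
Group 2: 400 * 0.973 = 389
Group 3: 530 * 0.969 = 514
Group 4: 1690 * 0.973 = 1644
Group 5: 1290 * 0.929 + 580 * 0.546 = 1198 + 317 = 1515
Net migration: Group 1 + 100 → 580; Group 2 + 100 → 489; Group 3 + 80 → 594; Group 4 + 100 → 1744; Group 5 + 100 → 1615
→ [580, 489, 594, 1744, 1615]
Period 2.
Births: 594 * 0.09 = 53, 1744 * 0.254 = 443 → total 496
Group 2: 580 * 0.973 = 564
Group 3: 489 * 0.969 = 474
Group 4: 594 * 0.973 = 578
Group 5: 1744 * 0.929 + 1615 * 0.546 = 1620 + 882 = 2502
Net migration: Group 1 + 100 → 596; Group 2 + 100 → 664; Group 3 + 80 → 554; Group 4 + 100 → 678; Group 5 + 100 → 2602
→ [596, 664, 554, 678, 2602]
Period 3.
Births: 554 * 0.09 = 50, 678 * 0.254 = 172 → total 222
Group 2: 596 * 0.973 = 580
Group 3: 664 * 0.969 = 643
Group 4: 554 * 0.973 = 539
Group 5: 678 * 0.929 + 2602 * 0.546 = 630 + 1421 = 2051
Net migration: Group 1 + 100 → 322; Group 2 + 100 → 680; Group 3 + 80 → 723; Group 4 + 100 → 639; Group 5 + 100 → 2151
→ [322, 680, 723, 639, 2151]
Total: 4490 → 4515; change = 25; percentage change = 0.6%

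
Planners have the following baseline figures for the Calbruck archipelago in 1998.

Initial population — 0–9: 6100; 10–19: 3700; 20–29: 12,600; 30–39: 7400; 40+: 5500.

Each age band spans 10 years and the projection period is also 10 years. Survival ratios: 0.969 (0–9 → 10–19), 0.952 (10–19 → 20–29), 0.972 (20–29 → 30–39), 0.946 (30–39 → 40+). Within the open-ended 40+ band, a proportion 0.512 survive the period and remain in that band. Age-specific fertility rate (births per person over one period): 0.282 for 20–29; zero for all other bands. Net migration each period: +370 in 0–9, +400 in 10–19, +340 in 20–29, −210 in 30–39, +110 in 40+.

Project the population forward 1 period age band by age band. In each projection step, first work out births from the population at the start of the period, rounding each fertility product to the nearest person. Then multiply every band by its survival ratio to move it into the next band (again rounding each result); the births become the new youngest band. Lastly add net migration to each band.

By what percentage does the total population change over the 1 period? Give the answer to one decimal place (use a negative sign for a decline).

[period 1]
Births: 12600 * 0.282 = 3553
10–19: 6100 * 0.969 = 5911
20–29: 3700 * 0.952 = 3522
30–39: 12600 * 0.972 = 12247
40+: 7400 * 0.946 + 5500 * 0.512 = 7000 + 2816 = 9816
Net migration: 0–9 + 370 → 3923; 10–19 + 400 → 6311; 20–29 + 340 → 3862; 30–39 − 210 → 12037; 40+ + 110 → 9926
Population now: 0–9=3923, 10–19=6311, 20–29=3862, 30–39=12037, 40+=9926
Total: 35300 → 36059; change = 759; percentage change = 2.2%

2.2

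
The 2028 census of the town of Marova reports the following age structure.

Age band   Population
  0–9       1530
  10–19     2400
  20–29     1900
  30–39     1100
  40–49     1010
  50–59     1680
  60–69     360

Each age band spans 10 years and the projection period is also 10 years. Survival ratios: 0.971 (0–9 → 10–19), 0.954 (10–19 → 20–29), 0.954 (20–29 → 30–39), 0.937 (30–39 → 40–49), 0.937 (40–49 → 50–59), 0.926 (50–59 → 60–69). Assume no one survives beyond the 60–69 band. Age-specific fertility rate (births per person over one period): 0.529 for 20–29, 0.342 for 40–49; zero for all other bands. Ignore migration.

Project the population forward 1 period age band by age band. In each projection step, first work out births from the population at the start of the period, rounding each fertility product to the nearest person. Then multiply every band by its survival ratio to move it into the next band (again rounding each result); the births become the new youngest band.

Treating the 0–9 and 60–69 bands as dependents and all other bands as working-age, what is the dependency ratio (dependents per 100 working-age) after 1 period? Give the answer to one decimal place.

38.4

Call the groups 1 to 7, youngest first.
Period 1:
Births: 1900 * 0.529 = 1005 ; 1010 * 0.342 = 345 → total 1350
Group 2: 1530 * 0.971 = 1486
Group 3: 2400 * 0.954 = 2290
Group 4: 1900 * 0.954 = 1813
Group 5: 1100 * 0.937 = 1031
Group 6: 1010 * 0.937 = 946
Group 7: 1680 * 0.926 = 1556
Giving 1350 / 1486 / 2290 / 1813 / 1031 / 946 / 1556.
Dependents (band 0–9 + band 60–69) = 1350 + 1556 = 2906; working-age = 7566; ratio = 2906/7566 × 100 = 38.4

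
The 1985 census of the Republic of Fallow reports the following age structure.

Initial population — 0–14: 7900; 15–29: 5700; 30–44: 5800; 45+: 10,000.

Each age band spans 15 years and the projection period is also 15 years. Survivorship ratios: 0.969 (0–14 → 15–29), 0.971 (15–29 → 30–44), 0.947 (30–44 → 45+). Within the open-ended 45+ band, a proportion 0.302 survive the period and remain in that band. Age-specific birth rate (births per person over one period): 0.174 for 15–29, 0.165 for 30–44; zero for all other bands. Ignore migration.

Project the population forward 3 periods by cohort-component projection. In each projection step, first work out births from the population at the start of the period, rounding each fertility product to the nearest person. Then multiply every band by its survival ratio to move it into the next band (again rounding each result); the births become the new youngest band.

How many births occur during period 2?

2245

Call the bands 1 to 4, youngest first.
[period 1]
Births: 5700 × 0.174 = 992  |  5800 × 0.165 = 957 → total 1949
Band 2: 7900 × 0.969 = 7655
Band 3: 5700 × 0.971 = 5535
Band 4: 5800 × 0.947 + 10000 × 0.302 = 5493 + 3020 = 8513
Population now: 0–14=1949, 15–29=7655, 30–44=5535, 45+=8513
[period 2]
Births: 7655 × 0.174 = 1332  |  5535 × 0.165 = 913 → total 2245
Band 2: 1949 × 0.969 = 1889
Band 3: 7655 × 0.971 = 7433
Band 4: 5535 × 0.947 + 8513 × 0.302 = 5242 + 2571 = 7813
Population now: 0–14=2245, 15–29=1889, 30–44=7433, 45+=7813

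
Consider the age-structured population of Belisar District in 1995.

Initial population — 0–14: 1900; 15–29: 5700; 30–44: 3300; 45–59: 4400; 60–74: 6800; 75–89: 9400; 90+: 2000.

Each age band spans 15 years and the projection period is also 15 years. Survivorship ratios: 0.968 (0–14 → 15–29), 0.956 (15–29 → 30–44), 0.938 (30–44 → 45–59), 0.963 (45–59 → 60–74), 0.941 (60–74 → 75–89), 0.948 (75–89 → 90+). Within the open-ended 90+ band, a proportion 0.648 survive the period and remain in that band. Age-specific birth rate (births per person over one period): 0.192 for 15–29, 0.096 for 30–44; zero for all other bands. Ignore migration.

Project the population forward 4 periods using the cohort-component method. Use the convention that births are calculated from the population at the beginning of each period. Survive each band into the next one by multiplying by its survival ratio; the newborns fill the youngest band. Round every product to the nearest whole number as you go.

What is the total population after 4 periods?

19393

Numbering the bands 1..7 from youngest to oldest:
Period 1:
Births: 5700 × 0.192 = 1094 ; 3300 × 0.096 = 317 → total 1411
Band 2: 1900 × 0.968 = 1839
Band 3: 5700 × 0.956 = 5449
Band 4: 3300 × 0.938 = 3095
Band 5: 4400 × 0.963 = 4237
Band 6: 6800 × 0.941 = 6399
Band 7: 9400 × 0.948 + 2000 × 0.648 = 8911 + 1296 = 10207
End of period: [1411, 1839, 5449, 3095, 4237, 6399, 10207]
Period 2:
Births: 1839 × 0.192 = 353 ; 5449 × 0.096 = 523 → total 876
Band 2: 1411 × 0.968 = 1366
Band 3: 1839 × 0.956 = 1758
Band 4: 5449 × 0.938 = 5111
Band 5: 3095 × 0.963 = 2980
Band 6: 4237 × 0.941 = 3987
Band 7: 6399 × 0.948 + 10207 × 0.648 = 6066 + 6614 = 12680
End of period: [876, 1366, 1758, 5111, 2980, 3987, 12680]
Period 3:
Births: 1366 × 0.192 = 262 ; 1758 × 0.096 = 169 → total 431
Band 2: 876 × 0.968 = 848
Band 3: 1366 × 0.956 = 1306
Band 4: 1758 × 0.938 = 1649
Band 5: 5111 × 0.963 = 4922
Band 6: 2980 × 0.941 = 2804
Band 7: 3987 × 0.948 + 12680 × 0.648 = 3780 + 8217 = 11997
End of period: [431, 848, 1306, 1649, 4922, 2804, 11997]
Period 4:
Births: 848 × 0.192 = 163 ; 1306 × 0.096 = 125 → total 288
Band 2: 431 × 0.968 = 417
Band 3: 848 × 0.956 = 811
Band 4: 1306 × 0.938 = 1225
Band 5: 1649 × 0.963 = 1588
Band 6: 4922 × 0.941 = 4632
Band 7: 2804 × 0.948 + 11997 × 0.648 = 2658 + 7774 = 10432
End of period: [288, 417, 811, 1225, 1588, 4632, 10432]
Total after period 4: 288 + 417 + 811 + 1225 + 1588 + 4632 + 10432 = 19393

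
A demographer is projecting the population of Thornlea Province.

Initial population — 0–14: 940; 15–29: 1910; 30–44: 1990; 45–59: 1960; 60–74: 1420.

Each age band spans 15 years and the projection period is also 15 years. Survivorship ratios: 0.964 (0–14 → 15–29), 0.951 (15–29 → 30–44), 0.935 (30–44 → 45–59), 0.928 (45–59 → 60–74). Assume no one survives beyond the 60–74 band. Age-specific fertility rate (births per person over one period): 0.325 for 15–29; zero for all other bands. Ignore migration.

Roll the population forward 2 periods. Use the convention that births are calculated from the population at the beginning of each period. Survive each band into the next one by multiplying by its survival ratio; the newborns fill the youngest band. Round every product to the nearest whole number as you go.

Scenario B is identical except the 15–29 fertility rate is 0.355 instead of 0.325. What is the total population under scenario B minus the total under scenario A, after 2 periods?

[period 1]
Births: 1910 × 0.325 = 621
15–29: 940 × 0.964 = 906
30–44: 1910 × 0.951 = 1816
45–59: 1990 × 0.935 = 1861
60–74: 1960 × 0.928 = 1819
Giving 621 / 906 / 1816 / 1861 / 1819.
[period 2]
Births: 906 × 0.325 = 294
15–29: 621 × 0.964 = 599
30–44: 906 × 0.951 = 862
45–59: 1816 × 0.935 = 1698
60–74: 1861 × 0.928 = 1727
Giving 294 / 599 / 862 / 1698 / 1727.
Scenario A total after 2 periods: 5180
Scenario B projection —
[period 1]
Births: 1910 × 0.355 = 678
15–29: 940 × 0.964 = 906
30–44: 1910 × 0.951 = 1816
45–59: 1990 × 0.935 = 1861
60–74: 1960 × 0.928 = 1819
Giving 678 / 906 / 1816 / 1861 / 1819.
[period 2]
Births: 906 × 0.355 = 322
15–29: 678 × 0.964 = 654
30–44: 906 × 0.951 = 862
45–59: 1816 × 0.935 = 1698
60–74: 1861 × 0.928 = 1727
Giving 322 / 654 / 862 / 1698 / 1727.
Scenario B total after 2 periods: 5263
Difference B − A = 5263 − 5180 = 83

83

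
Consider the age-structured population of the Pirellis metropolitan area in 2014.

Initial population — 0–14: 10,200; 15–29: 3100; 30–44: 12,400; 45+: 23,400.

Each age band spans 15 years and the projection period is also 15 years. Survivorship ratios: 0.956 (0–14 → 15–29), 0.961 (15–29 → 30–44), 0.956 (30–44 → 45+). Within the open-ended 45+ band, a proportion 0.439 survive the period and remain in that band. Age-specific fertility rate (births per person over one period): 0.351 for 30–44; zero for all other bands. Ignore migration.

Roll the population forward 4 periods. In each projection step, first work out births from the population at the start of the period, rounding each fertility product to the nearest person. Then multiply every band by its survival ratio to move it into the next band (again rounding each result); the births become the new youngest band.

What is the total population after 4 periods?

15686

Numbering the bands 1..4 from youngest to oldest:
[period 1]
Births: 12400 × 0.351 = 4352
Band 2: 10200 × 0.956 = 9751
Band 3: 3100 × 0.961 = 2979
Band 4: 12400 × 0.956 + 23400 × 0.439 = 11854 + 10273 = 22127
End of period: [4352, 9751, 2979, 22127]
[period 2]
Births: 2979 × 0.351 = 1046
Band 2: 4352 × 0.956 = 4161
Band 3: 9751 × 0.961 = 9371
Band 4: 2979 × 0.956 + 22127 × 0.439 = 2848 + 9714 = 12562
End of period: [1046, 4161, 9371, 12562]
[period 3]
Births: 9371 × 0.351 = 3289
Band 2: 1046 × 0.956 = 1000
Band 3: 4161 × 0.961 = 3999
Band 4: 9371 × 0.956 + 12562 × 0.439 = 8959 + 5515 = 14474
End of period: [3289, 1000, 3999, 14474]
[period 4]
Births: 3999 × 0.351 = 1404
Band 2: 3289 × 0.956 = 3144
Band 3: 1000 × 0.961 = 961
Band 4: 3999 × 0.956 + 14474 × 0.439 = 3823 + 6354 = 10177
End of period: [1404, 3144, 961, 10177]
Total after period 4: 1404 + 3144 + 961 + 10177 = 15686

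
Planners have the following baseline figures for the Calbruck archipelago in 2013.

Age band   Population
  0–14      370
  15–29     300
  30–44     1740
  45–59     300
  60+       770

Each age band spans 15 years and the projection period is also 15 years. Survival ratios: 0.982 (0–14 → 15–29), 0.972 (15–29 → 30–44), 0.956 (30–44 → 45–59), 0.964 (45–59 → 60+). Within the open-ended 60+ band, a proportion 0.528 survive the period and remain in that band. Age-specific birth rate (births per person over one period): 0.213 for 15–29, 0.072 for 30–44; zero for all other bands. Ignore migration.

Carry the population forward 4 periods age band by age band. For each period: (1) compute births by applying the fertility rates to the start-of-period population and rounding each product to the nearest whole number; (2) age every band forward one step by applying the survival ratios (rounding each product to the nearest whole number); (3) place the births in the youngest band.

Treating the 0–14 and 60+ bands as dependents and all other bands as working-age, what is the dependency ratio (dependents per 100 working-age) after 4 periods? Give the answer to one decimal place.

317.9

After projecting period 1:
Births: 300 × 0.213 = 64 ; 1740 × 0.072 = 125 → total 189
15–29: 370 × 0.982 = 363
30–44: 300 × 0.972 = 292
45–59: 1740 × 0.956 = 1663
60+: 300 × 0.964 + 770 × 0.528 = 289 + 407 = 696
Giving 189 / 363 / 292 / 1663 / 696.
After projecting period 2:
Births: 363 × 0.213 = 77 ; 292 × 0.072 = 21 → total 98
15–29: 189 × 0.982 = 186
30–44: 363 × 0.972 = 353
45–59: 292 × 0.956 = 279
60+: 1663 × 0.964 + 696 × 0.528 = 1603 + 367 = 1970
Giving 98 / 186 / 353 / 279 / 1970.
After projecting period 3:
Births: 186 × 0.213 = 40 ; 353 × 0.072 = 25 → total 65
15–29: 98 × 0.982 = 96
30–44: 186 × 0.972 = 181
45–59: 353 × 0.956 = 337
60+: 279 × 0.964 + 1970 × 0.528 = 269 + 1040 = 1309
Giving 65 / 96 / 181 / 337 / 1309.
After projecting period 4:
Births: 96 × 0.213 = 20 ; 181 × 0.072 = 13 → total 33
15–29: 65 × 0.982 = 64
30–44: 96 × 0.972 = 93
45–59: 181 × 0.956 = 173
60+: 337 × 0.964 + 1309 × 0.528 = 325 + 691 = 1016
Giving 33 / 64 / 93 / 173 / 1016.
Dependents (band 0–14 + band 60+) = 33 + 1016 = 1049; working-age = 330; ratio = 1049/330 × 100 = 317.9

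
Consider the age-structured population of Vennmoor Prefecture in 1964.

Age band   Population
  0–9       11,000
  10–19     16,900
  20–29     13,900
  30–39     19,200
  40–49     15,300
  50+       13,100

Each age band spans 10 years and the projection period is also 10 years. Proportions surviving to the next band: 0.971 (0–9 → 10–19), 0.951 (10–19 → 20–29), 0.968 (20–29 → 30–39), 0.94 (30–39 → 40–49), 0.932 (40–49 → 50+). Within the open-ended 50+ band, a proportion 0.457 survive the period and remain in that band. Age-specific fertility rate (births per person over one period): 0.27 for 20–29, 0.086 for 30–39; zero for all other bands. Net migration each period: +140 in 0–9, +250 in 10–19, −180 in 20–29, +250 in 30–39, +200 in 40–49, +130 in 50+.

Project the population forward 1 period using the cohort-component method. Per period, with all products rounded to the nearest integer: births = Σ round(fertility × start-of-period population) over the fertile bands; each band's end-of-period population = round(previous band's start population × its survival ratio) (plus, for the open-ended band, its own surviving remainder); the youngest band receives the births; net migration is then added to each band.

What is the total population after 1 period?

84697

(Groups numbered youngest = 1 to oldest = 6.)
Period 1.
Births: 13900 × 0.27 = 3753 ; 19200 × 0.086 = 1651 → 5404
Group 2: 11000 × 0.971 = 10681
Group 3: 16900 × 0.951 = 16072
Group 4: 13900 × 0.968 = 13455
Group 5: 19200 × 0.94 = 18048
Group 6: 15300 × 0.932 + 13100 × 0.457 = 14260 + 5987 = 20247
Net migration: Group 1 + 140 → 5544; Group 2 + 250 → 10931; Group 3 − 180 → 15892; Group 4 + 250 → 13705; Group 5 + 200 → 18248; Group 6 + 130 → 20377
End of period: [5544, 10931, 15892, 13705, 18248, 20377]
Total after period 1: 5544 + 10931 + 15892 + 13705 + 18248 + 20377 = 84697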